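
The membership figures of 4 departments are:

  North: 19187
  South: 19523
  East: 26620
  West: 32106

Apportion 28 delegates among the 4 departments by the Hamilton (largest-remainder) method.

The standard divisor is 97436/28 ≈ 3479.857.
Standard quotas: North 5.5137, South 5.6103, East 7.6497, West 9.2262.
Lower quotas: North 5, South 5, East 7, West 9 (sum 26, leaving 2 seats).
Remainders in descending order: East 0.6497, South 0.6103, North 0.5137, West 0.2262.
Largest remainders: East, South receive the extra seats.

North 5, South 6, East 8, West 9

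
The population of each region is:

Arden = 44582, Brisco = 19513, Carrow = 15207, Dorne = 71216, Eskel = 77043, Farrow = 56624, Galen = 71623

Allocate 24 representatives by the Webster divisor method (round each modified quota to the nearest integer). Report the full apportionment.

Arden: 3, Brisco: 1, Carrow: 1, Dorne: 5, Eskel: 5, Farrow: 4, Galen: 5

Standard divisor 355808/24 ≈ 14825.333; standard quotas: Arden 3.007, Brisco 1.316, Carrow 1.026, Dorne 4.804, Eskel 5.197, Farrow 3.819, Galen 4.831.
Rounding to the nearest integer gives Arden 3, Brisco 1, Carrow 1, Dorne 5, Eskel 5, Farrow 4, Galen 5 — total 24, matching the house size, so no adjustment is needed.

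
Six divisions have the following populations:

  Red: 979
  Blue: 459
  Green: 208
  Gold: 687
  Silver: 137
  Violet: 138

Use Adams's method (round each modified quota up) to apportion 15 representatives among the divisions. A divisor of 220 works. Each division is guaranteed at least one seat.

With modified divisor 220: modified quotas Red 4.450, Blue 2.086, Green 0.945, Gold 3.123, Silver 0.623, Violet 0.627.
Rounding up: Red 5, Blue 3, Green 1, Gold 4, Silver 1, Violet 1 (total 15).

Red: 5, Blue: 3, Green: 1, Gold: 4, Silver: 1, Violet: 1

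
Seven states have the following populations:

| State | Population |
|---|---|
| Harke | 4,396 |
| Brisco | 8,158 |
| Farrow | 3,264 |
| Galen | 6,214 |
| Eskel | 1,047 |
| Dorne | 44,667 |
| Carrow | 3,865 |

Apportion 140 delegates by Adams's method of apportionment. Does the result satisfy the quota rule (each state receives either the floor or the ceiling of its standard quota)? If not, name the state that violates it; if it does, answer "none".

Standard quotas: Harke 8.594, Brisco 15.949, Farrow 6.381, Galen 12.148, Eskel 2.047, Dorne 87.324, Carrow 7.556.
Adams allocation: Harke 9, Brisco 16, Farrow 7, Galen 12, Eskel 2, Dorne 86, Carrow 8.
Dorne has quota 87.324 (lower 87, upper 88) but receives 86 — outside the quota interval.

Dorne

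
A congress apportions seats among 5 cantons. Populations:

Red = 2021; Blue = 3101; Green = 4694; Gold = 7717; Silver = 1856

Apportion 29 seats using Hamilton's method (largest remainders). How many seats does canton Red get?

3

The standard divisor is 19389/29 ≈ 668.586.
Standard quotas: Red 3.0228, Blue 4.6381, Green 7.0208, Gold 11.5423, Silver 2.7760.
Lower quotas: Red 3, Blue 4, Green 7, Gold 11, Silver 2 (sum 27, leaving 2 seats).
Remainders in descending order: Silver 0.7760, Blue 0.6381, Gold 0.5423, Red 0.0228, Green 0.0208.
Largest remainders: Silver, Blue receive the extra seats.
Red receives 3.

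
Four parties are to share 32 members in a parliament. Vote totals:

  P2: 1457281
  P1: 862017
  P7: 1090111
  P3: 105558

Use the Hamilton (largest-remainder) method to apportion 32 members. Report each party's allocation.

P2: 13, P1: 8, P7: 10, P3: 1

Standard divisor: 3514967 ÷ 32 ≈ 109842.719.
Standard quotas: P2 13.2670, P1 7.8477, P7 9.9243, P3 0.9610.
Lower quotas: P2 13, P1 7, P7 9, P3 0 (sum 29, leaving 3 seats).
Remainders in descending order: P3 0.9610, P7 0.9243, P1 0.8477, P2 0.2670.
The surplus seats go to P3, P7, P1.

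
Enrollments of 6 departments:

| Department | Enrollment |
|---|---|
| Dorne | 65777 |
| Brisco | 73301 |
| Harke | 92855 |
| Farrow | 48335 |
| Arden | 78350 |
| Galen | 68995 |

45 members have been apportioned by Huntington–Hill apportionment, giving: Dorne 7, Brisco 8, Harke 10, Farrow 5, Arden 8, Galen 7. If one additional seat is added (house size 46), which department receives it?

Arden

Priority for the next seat is population ÷ (√(s·(s+1))).
Priorities: Dorne 8789.821, Brisco 8638.606, Harke 8853.377, Farrow 8824.723, Arden 9233.636, Galen 9219.845.
Highest priority: Arden.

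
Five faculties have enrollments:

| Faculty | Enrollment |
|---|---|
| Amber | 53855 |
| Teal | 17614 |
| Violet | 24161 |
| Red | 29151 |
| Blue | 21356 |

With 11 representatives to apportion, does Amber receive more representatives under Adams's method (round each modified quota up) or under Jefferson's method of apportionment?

Jefferson

Adams: Amber 4, Teal 1, Violet 2, Red 2, Blue 2.
Jefferson: Amber 5, Teal 1, Violet 2, Red 2, Blue 1.
Amber gets 4 under Adams and 5 under Jefferson.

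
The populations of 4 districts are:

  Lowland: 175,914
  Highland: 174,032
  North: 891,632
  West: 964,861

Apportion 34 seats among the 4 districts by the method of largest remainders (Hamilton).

Standard divisor: 2206439 ÷ 34 ≈ 64895.265.
Standard quotas: Lowland 2.7107, Highland 2.6817, North 13.7396, West 14.8680.
Lower quotas: Lowland 2, Highland 2, North 13, West 14 (sum 31, leaving 3 seats).
Remainders in descending order: West 0.8680, North 0.7396, Lowland 0.7107, Highland 0.6817.
The surplus seats go to West, North, Lowland.

Lowland 3; Highland 2; North 14; West 15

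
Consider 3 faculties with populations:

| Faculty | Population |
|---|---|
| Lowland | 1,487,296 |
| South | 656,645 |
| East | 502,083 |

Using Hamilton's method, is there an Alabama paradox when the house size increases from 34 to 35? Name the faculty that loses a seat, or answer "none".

At 34 seats: Lowland 19, South 8, East 7.
At 35 seats: Lowland 20, South 9, East 6.
East drops from 7 to 6.

East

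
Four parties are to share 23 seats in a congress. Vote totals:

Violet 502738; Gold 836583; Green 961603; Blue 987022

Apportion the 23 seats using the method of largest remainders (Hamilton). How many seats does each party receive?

Violet 3; Gold 6; Green 7; Blue 7

The standard divisor is 3287946/23 ≈ 142954.174.
Standard quotas: Violet 3.5168, Gold 5.8521, Green 6.7267, Blue 6.9045.
Lower quotas: Violet 3, Gold 5, Green 6, Blue 6 (sum 20, leaving 3 seats).
Remainders in descending order: Blue 0.9045, Gold 0.8521, Green 0.7267, Violet 0.5168.
Largest remainders: Blue, Gold, Green receive the extra seats.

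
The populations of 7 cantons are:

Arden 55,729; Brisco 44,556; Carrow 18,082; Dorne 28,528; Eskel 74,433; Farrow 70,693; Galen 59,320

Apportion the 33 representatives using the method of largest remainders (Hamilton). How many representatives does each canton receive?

Arden 5, Brisco 4, Carrow 2, Dorne 3, Eskel 7, Farrow 7, Galen 5

Total 351341; standard divisor 351341/33 ≈ 10646.697.
Standard quotas: Arden 5.2344, Brisco 4.1850, Carrow 1.6984, Dorne 2.6795, Eskel 6.9912, Farrow 6.6399, Galen 5.5717.
Lower quotas: Arden 5, Brisco 4, Carrow 1, Dorne 2, Eskel 6, Farrow 6, Galen 5 (sum 29, leaving 4 seats).
Remainders in descending order: Eskel 0.9912, Carrow 0.6984, Dorne 0.6795, Farrow 0.6399, Galen 0.5717, Arden 0.2344, Brisco 0.1850.
Largest remainders: Eskel, Carrow, Dorne, Farrow receive the extra seats.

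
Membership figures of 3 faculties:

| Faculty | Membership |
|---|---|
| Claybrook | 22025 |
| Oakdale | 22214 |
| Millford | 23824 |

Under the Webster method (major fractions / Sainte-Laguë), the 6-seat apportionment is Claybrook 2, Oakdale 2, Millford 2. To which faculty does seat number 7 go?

Priority for the next seat is population ÷ (current seats + 0.5).
Priorities: Claybrook 8810.000, Oakdale 8885.600, Millford 9529.600.
Highest priority: Millford.

Millford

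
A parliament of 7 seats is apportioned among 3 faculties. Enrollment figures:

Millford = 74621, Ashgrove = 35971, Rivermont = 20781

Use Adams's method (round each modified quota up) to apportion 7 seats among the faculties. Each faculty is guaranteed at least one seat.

Standard divisor 131373/7 ≈ 18767.571; standard quotas: Millford 3.976, Ashgrove 1.917, Rivermont 1.107.
Rounding up gives 4, 2, 2 = 8 seats, so the divisor must be adjusted.
With modified divisor 22800: modified quotas Millford 3.273, Ashgrove 1.578, Rivermont 0.911.
Rounding up: Millford 4, Ashgrove 2, Rivermont 1 (total 7).

Millford: 4; Ashgrove: 2; Rivermont: 1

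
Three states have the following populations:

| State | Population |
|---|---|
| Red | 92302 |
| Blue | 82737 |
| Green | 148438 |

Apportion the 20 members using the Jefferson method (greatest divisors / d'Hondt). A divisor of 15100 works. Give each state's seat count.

With modified divisor 15100: modified quotas Red 6.113, Blue 5.479, Green 9.830.
Rounding down: Red 6, Blue 5, Green 9 (total 20).

Red: 6, Blue: 5, Green: 9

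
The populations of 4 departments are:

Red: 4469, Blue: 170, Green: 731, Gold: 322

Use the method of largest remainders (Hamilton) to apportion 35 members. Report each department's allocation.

Red 27, Blue 1, Green 5, Gold 2

Standard divisor: 5692 ÷ 35 ≈ 162.629.
Standard quotas: Red 27.480, Blue 1.045, Green 4.495, Gold 1.980.
Lower quotas: Red 27, Blue 1, Green 4, Gold 1 (sum 33, leaving 2 seats).
Remainders in descending order: Gold 0.980, Green 0.495, Red 0.480, Blue 0.045.
Largest remainders: Gold, Green receive the extra seats.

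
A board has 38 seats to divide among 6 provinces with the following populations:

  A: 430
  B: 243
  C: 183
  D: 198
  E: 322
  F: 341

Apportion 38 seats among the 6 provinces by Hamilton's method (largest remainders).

Total 1717; standard divisor 1717/38 ≈ 45.184.
Standard quotas: A 9.517, B 5.378, C 4.050, D 4.382, E 7.126, F 7.547.
Lower quotas: A 9, B 5, C 4, D 4, E 7, F 7 (sum 36, leaving 2 seats).
Remainders in descending order: F 0.547, A 0.517, D 0.382, B 0.378, E 0.126, C 0.050.
The surplus seats go to F, A.

A=10, B=5, C=4, D=4, E=7, F=8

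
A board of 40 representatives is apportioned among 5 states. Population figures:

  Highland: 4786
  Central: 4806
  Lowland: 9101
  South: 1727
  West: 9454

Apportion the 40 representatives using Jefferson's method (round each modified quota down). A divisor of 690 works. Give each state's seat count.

With modified divisor 690: modified quotas Highland 6.936, Central 6.965, Lowland 13.190, South 2.503, West 13.701.
Rounding down: Highland 6, Central 6, Lowland 13, South 2, West 13 (total 40).

Highland 6, Central 6, Lowland 13, South 2, West 13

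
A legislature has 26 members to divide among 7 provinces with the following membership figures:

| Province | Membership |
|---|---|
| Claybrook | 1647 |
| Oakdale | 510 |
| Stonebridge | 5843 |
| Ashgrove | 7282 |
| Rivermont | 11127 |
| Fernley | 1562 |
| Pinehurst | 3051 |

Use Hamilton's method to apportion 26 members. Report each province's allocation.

Total 31022; standard divisor 31022/26 ≈ 1193.154.
Standard quotas: Claybrook 1.3804, Oakdale 0.4274, Stonebridge 4.8971, Ashgrove 6.1032, Rivermont 9.3257, Fernley 1.3091, Pinehurst 2.5571.
Lower quotas: Claybrook 1, Oakdale 0, Stonebridge 4, Ashgrove 6, Rivermont 9, Fernley 1, Pinehurst 2 (sum 23, leaving 3 seats).
Remainders in descending order: Stonebridge 0.8971, Pinehurst 0.5571, Oakdale 0.4274, Claybrook 0.3804, Rivermont 0.3257, Fernley 0.3091, Ashgrove 0.1032.
The surplus seats go to Stonebridge, Pinehurst, Oakdale.

Claybrook 1, Oakdale 1, Stonebridge 5, Ashgrove 6, Rivermont 9, Fernley 1, Pinehurst 3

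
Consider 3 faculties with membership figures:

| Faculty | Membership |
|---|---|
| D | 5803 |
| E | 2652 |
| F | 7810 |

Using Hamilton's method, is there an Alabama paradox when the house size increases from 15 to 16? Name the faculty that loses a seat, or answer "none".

E

At 15 seats: D 5, E 3, F 7.
At 16 seats: D 6, E 2, F 8.
E drops from 3 to 2.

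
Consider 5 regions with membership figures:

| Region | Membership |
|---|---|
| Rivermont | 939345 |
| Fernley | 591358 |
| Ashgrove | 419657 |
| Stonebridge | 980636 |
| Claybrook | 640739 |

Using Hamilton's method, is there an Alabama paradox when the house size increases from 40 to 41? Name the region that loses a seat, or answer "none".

At 40 seats: Rivermont 10, Fernley 7, Ashgrove 5, Stonebridge 11, Claybrook 7.
At 41 seats: Rivermont 11, Fernley 7, Ashgrove 5, Stonebridge 11, Claybrook 7.
No region's allocation decreased.

none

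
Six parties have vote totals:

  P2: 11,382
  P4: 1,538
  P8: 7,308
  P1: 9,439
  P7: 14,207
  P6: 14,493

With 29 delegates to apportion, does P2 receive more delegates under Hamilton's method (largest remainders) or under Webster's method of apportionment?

Hamilton: P2 6, P4 1, P8 3, P1 5, P7 7, P6 7.
Webster: P2 5, P4 1, P8 4, P1 5, P7 7, P6 7.
P2 gets 6 under Hamilton and 5 under Webster.

Hamilton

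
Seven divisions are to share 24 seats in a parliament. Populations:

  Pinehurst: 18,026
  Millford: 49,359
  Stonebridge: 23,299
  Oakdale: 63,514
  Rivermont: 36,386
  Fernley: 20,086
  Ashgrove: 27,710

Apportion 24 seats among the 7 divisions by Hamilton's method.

Pinehurst: 2; Millford: 5; Stonebridge: 2; Oakdale: 6; Rivermont: 4; Fernley: 2; Ashgrove: 3

The standard divisor is 238380/24 ≈ 9932.5.
Standard quotas: Pinehurst 1.8149, Millford 4.9694, Stonebridge 2.3457, Oakdale 6.3946, Rivermont 3.6633, Fernley 2.0223, Ashgrove 2.7898.
Lower quotas: Pinehurst 1, Millford 4, Stonebridge 2, Oakdale 6, Rivermont 3, Fernley 2, Ashgrove 2 (sum 20, leaving 4 seats).
Remainders in descending order: Millford 0.9694, Pinehurst 0.8149, Ashgrove 0.7898, Rivermont 0.6633, Oakdale 0.3946, Stonebridge 0.3457, Fernley 0.0223.
Largest remainders: Millford, Pinehurst, Ashgrove, Rivermont receive the extra seats.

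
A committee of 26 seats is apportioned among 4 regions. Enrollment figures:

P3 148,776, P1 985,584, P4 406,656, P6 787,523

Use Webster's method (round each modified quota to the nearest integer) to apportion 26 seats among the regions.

Standard divisor 2328539/26 ≈ 89559.192; standard quotas: P3 1.661, P1 11.005, P4 4.541, P6 8.793.
Rounding to the nearest integer gives 2, 11, 5, 9 = 27 seats, so the divisor must be adjusted.
With modified divisor 91500: modified quotas P3 1.626, P1 10.771, P4 4.444, P6 8.607.
Rounding to the nearest integer: P3 2, P1 11, P4 4, P6 9 (total 26).

P3=2, P1=11, P4=4, P6=9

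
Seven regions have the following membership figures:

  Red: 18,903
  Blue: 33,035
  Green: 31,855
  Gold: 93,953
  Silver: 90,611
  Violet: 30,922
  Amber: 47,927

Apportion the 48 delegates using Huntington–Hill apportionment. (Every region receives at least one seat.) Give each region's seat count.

Red 3, Blue 5, Green 4, Gold 13, Silver 12, Violet 4, Amber 7

With divisor 7321: modified quotas Red 2.582, Blue 4.512, Green 4.351, Gold 12.833, Silver 12.377, Violet 4.224, Amber 6.547.
Geometric-mean thresholds: Red √(2·3)=2.449, Blue √(4·5)=4.472, Green √(4·5)=4.472, Gold √(12·13)=12.490, Silver √(12·13)=12.490, Violet √(4·5)=4.472, Amber √(6·7)=6.481.
Each quota rounded against its threshold gives Red 3, Blue 5, Green 4, Gold 13, Silver 12, Violet 4, Amber 7 (total 48).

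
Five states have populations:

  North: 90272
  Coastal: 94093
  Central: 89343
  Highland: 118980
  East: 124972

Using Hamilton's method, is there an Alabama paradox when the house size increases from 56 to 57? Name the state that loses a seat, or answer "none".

none

At 56 seats: North 10, Coastal 10, Central 10, Highland 13, East 13.
At 57 seats: North 10, Coastal 10, Central 10, Highland 13, East 14.
No state's allocation decreased.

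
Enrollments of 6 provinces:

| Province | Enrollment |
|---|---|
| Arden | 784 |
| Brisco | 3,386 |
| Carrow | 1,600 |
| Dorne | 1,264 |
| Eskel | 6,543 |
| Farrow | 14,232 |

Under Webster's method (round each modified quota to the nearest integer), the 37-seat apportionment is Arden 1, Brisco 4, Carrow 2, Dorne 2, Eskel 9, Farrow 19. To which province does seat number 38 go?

Brisco

Priority for the next seat is population ÷ (current seats + 0.5).
Priorities: Arden 522.667, Brisco 752.444, Carrow 640.000, Dorne 505.600, Eskel 688.737, Farrow 729.846.
Highest priority: Brisco.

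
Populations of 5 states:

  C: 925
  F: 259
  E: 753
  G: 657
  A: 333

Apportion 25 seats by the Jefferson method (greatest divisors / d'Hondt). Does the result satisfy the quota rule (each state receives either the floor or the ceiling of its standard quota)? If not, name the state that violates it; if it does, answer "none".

Standard quotas: C 7.901, F 2.212, E 6.431, G 5.612, A 2.844.
Jefferson allocation: C 8, F 2, E 6, G 6, A 3.
Every allocation lies between the lower and upper quota.

none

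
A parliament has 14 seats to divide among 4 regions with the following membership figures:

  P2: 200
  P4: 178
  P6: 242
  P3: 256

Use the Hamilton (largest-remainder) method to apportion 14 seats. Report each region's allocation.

Total 876; standard divisor 876/14 ≈ 62.571.
Standard quotas: P2 3.196, P4 2.845, P6 3.868, P3 4.091.
Lower quotas: P2 3, P4 2, P6 3, P3 4 (sum 12, leaving 2 seats).
Remainders in descending order: P6 0.868, P4 0.845, P2 0.196, P3 0.091.
The surplus seats go to P6, P4.

P2: 3; P4: 3; P6: 4; P3: 4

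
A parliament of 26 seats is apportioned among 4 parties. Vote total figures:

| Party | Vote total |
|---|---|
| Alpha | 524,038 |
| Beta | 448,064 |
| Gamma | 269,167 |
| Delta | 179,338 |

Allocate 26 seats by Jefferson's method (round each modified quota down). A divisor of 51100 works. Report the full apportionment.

Alpha=10, Beta=8, Gamma=5, Delta=3

With modified divisor 51100: modified quotas Alpha 10.255, Beta 8.768, Gamma 5.267, Delta 3.510.
Rounding down: Alpha 10, Beta 8, Gamma 5, Delta 3 (total 26).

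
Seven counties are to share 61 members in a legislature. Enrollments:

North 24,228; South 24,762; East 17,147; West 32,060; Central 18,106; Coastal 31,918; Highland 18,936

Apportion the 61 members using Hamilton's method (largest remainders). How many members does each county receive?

The standard divisor is 167157/61 ≈ 2740.279.
Standard quotas: North 8.8414, South 9.0363, East 6.2574, West 11.6995, Central 6.6074, Coastal 11.6477, Highland 6.9102.
Lower quotas: North 8, South 9, East 6, West 11, Central 6, Coastal 11, Highland 6 (sum 57, leaving 4 seats).
Remainders in descending order: Highland 0.9102, North 0.8414, West 0.6995, Coastal 0.6477, Central 0.6074, East 0.2574, South 0.0363.
The surplus seats go to Highland, North, West, Coastal.

North=9, South=9, East=6, West=12, Central=6, Coastal=12, Highland=7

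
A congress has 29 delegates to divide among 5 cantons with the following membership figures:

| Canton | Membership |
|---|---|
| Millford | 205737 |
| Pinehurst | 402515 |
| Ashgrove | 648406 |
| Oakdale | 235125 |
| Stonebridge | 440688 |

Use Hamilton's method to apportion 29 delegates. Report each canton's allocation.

Standard divisor: 1932471 ÷ 29 ≈ 66636.931.
Standard quotas: Millford 3.0874, Pinehurst 6.0404, Ashgrove 9.7304, Oakdale 3.5284, Stonebridge 6.6133.
Lower quotas: Millford 3, Pinehurst 6, Ashgrove 9, Oakdale 3, Stonebridge 6 (sum 27, leaving 2 seats).
Remainders in descending order: Ashgrove 0.7304, Stonebridge 0.6133, Oakdale 0.5284, Millford 0.0874, Pinehurst 0.0404.
Largest remainders: Ashgrove, Stonebridge receive the extra seats.

Millford=3, Pinehurst=6, Ashgrove=10, Oakdale=3, Stonebridge=7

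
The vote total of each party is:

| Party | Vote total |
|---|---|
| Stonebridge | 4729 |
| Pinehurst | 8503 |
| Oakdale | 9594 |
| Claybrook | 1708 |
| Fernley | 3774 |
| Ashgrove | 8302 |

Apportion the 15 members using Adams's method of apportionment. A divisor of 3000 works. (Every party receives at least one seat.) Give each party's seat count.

Stonebridge 2, Pinehurst 3, Oakdale 4, Claybrook 1, Fernley 2, Ashgrove 3

With modified divisor 3000: modified quotas Stonebridge 1.576, Pinehurst 2.834, Oakdale 3.198, Claybrook 0.569, Fernley 1.258, Ashgrove 2.767.
Rounding up: Stonebridge 2, Pinehurst 3, Oakdale 4, Claybrook 1, Fernley 2, Ashgrove 3 (total 15).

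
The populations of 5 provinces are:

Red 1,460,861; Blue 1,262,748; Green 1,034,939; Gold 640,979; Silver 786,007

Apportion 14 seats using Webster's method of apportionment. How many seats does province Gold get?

Standard divisor 5185534/14 ≈ 370395.286; standard quotas: Red 3.944, Blue 3.409, Green 2.794, Gold 1.731, Silver 2.122.
Rounding to the nearest integer gives Red 4, Blue 3, Green 3, Gold 2, Silver 2 — total 14, matching the house size, so no adjustment is needed.
Gold receives 2.

2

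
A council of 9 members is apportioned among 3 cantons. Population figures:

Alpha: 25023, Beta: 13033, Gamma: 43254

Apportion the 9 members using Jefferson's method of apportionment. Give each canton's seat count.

Standard divisor 81310/9 ≈ 9034.444; standard quotas: Alpha 2.770, Beta 1.443, Gamma 4.788.
Rounding down gives 2, 1, 4 = 7 seats, so the divisor must be adjusted.
With modified divisor 7800: modified quotas Alpha 3.208, Beta 1.671, Gamma 5.545.
Rounding down: Alpha 3, Beta 1, Gamma 5 (total 9).

Alpha=3; Beta=1; Gamma=5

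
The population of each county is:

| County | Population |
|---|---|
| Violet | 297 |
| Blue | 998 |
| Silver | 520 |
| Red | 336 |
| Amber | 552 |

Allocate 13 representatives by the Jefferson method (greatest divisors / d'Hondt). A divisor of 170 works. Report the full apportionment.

With modified divisor 170: modified quotas Violet 1.747, Blue 5.871, Silver 3.059, Red 1.976, Amber 3.247.
Rounding down: Violet 1, Blue 5, Silver 3, Red 1, Amber 3 (total 13).

Violet 1; Blue 5; Silver 3; Red 1; Amber 3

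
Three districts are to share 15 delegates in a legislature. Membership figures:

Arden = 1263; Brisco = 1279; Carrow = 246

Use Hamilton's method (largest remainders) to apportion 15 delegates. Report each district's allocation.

Arden=7; Brisco=7; Carrow=1

Standard divisor: 2788 ÷ 15 ≈ 185.867.
Standard quotas: Arden 6.795, Brisco 6.881, Carrow 1.324.
Lower quotas: Arden 6, Brisco 6, Carrow 1 (sum 13, leaving 2 seats).
Remainders in descending order: Brisco 0.881, Arden 0.795, Carrow 0.324.
The surplus seats go to Brisco, Arden.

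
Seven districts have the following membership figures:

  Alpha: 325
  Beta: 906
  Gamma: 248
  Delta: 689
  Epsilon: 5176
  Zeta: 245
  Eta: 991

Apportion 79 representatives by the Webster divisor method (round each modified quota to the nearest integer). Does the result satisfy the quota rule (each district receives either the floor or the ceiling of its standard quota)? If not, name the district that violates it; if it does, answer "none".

Standard quotas: Alpha 2.992, Beta 8.342, Gamma 2.283, Delta 6.344, Epsilon 47.658, Zeta 2.256, Eta 9.125.
Webster allocation: Alpha 3, Beta 8, Gamma 2, Delta 6, Epsilon 49, Zeta 2, Eta 9.
Epsilon has quota 47.658 (lower 47, upper 48) but receives 49 — outside the quota interval.

Epsilon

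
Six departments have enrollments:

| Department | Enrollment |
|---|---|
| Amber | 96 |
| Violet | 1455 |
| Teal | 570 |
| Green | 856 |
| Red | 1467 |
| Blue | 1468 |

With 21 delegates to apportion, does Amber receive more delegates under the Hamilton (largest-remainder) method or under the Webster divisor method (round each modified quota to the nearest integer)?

Hamilton

Hamilton: Amber 1, Violet 5, Teal 2, Green 3, Red 5, Blue 5.
Webster: Amber 0, Violet 5, Teal 2, Green 3, Red 5, Blue 6.
Amber gets 1 under Hamilton and 0 under Webster.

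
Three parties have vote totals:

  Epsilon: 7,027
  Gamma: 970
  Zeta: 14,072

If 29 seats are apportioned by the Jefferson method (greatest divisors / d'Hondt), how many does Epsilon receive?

9

Standard divisor 22069/29 ≈ 761; standard quotas: Epsilon 9.234, Gamma 1.275, Zeta 18.491.
Rounding down gives 9, 1, 18 = 28 seats, so the divisor must be adjusted.
With modified divisor 720: modified quotas Epsilon 9.760, Gamma 1.347, Zeta 19.544.
Rounding down: Epsilon 9, Gamma 1, Zeta 19 (total 29).
Epsilon receives 9.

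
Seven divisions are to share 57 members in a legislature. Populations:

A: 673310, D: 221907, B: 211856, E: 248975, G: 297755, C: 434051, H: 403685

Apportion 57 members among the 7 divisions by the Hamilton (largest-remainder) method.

A 15; D 5; B 5; E 6; G 7; C 10; H 9

Total 2491539; standard divisor 2491539/57 ≈ 43711.211.
Standard quotas: A 15.4036, D 5.0767, B 4.8467, E 5.6959, G 6.8119, C 9.9300, H 9.2353.
Lower quotas: A 15, D 5, B 4, E 5, G 6, C 9, H 9 (sum 53, leaving 4 seats).
Remainders in descending order: C 0.9300, B 0.8467, G 0.8119, E 0.6959, A 0.4036, H 0.2353, D 0.0767.
Largest remainders: C, B, G, E receive the extra seats.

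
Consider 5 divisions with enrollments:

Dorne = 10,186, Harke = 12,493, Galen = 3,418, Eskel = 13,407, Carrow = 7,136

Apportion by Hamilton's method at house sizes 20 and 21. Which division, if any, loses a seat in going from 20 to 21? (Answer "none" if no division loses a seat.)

At 20 seats: Dorne 4, Harke 5, Galen 2, Eskel 6, Carrow 3.
At 21 seats: Dorne 5, Harke 6, Galen 1, Eskel 6, Carrow 3.
Galen drops from 2 to 1.

Galen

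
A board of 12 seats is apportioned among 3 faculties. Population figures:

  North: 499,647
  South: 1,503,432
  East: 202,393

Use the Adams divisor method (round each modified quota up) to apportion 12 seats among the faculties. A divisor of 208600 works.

With modified divisor 208600: modified quotas North 2.395, South 7.207, East 0.970.
Rounding up: North 3, South 8, East 1 (total 12).

North 3; South 8; East 1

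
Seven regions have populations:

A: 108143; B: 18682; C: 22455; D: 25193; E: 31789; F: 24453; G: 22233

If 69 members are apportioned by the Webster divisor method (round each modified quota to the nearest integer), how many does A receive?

Standard divisor 252948/69 ≈ 3665.913; standard quotas: A 29.500, B 5.096, C 6.125, D 6.872, E 8.672, F 6.670, G 6.065.
Rounding to the nearest integer gives A 29, B 5, C 6, D 7, E 9, F 7, G 6 — total 69, matching the house size, so no adjustment is needed.
A receives 29.

29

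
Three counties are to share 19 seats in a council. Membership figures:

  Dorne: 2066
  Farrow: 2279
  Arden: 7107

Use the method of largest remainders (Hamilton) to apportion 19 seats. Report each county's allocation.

Dorne 3; Farrow 4; Arden 12

Standard divisor: 11452 ÷ 19 ≈ 602.737.
Standard quotas: Dorne 3.4277, Farrow 3.7811, Arden 11.7912.
Lower quotas: Dorne 3, Farrow 3, Arden 11 (sum 17, leaving 2 seats).
Remainders in descending order: Arden 0.7912, Farrow 0.7811, Dorne 0.4277.
Largest remainders: Arden, Farrow receive the extra seats.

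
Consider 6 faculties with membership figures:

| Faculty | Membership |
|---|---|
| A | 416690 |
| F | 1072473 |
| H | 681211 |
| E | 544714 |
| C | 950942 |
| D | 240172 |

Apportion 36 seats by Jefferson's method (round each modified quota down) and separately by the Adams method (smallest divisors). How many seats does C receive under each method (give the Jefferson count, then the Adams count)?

Jefferson: A 4, F 10, H 6, E 5, C 9, D 2.
Adams: A 4, F 10, H 6, E 5, C 8, D 3.
C gets 9 under Jefferson and 8 under Adams.

9 and 8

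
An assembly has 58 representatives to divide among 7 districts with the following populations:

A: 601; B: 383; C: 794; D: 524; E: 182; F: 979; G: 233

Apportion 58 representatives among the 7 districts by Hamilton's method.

A 9, B 6, C 13, D 8, E 3, F 15, G 4

Total 3696; standard divisor 3696/58 ≈ 63.724.
Standard quotas: A 9.431, B 6.010, C 12.460, D 8.223, E 2.856, F 15.363, G 3.656.
Lower quotas: A 9, B 6, C 12, D 8, E 2, F 15, G 3 (sum 55, leaving 3 seats).
Remainders in descending order: E 0.856, G 0.656, C 0.460, A 0.431, F 0.363, D 0.223, B 0.010.
Largest remainders: E, G, C receive the extra seats.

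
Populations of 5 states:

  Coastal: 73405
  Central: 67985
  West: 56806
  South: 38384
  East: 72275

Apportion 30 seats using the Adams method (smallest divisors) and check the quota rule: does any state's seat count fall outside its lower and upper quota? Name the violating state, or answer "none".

none

Standard quotas: Coastal 7.130, Central 6.604, West 5.518, South 3.728, East 7.020.
Adams allocation: Coastal 7, Central 6, West 6, South 4, East 7.
Every allocation lies between the lower and upper quota.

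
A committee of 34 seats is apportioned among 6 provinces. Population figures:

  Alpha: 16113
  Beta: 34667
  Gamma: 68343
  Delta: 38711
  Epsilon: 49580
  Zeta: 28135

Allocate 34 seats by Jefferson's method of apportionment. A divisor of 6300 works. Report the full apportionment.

With modified divisor 6300: modified quotas Alpha 2.558, Beta 5.503, Gamma 10.848, Delta 6.145, Epsilon 7.870, Zeta 4.466.
Rounding down: Alpha 2, Beta 5, Gamma 10, Delta 6, Epsilon 7, Zeta 4 (total 34).

Alpha 2, Beta 5, Gamma 10, Delta 6, Epsilon 7, Zeta 4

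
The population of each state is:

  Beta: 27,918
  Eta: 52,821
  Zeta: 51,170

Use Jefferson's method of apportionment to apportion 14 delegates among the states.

Standard divisor 131909/14 ≈ 9422.071; standard quotas: Beta 2.963, Eta 5.606, Zeta 5.431.
Rounding down gives 2, 5, 5 = 12 seats, so the divisor must be adjusted.
With modified divisor 8700: modified quotas Beta 3.209, Eta 6.071, Zeta 5.882.
Rounding down: Beta 3, Eta 6, Zeta 5 (total 14).

Beta 3, Eta 6, Zeta 5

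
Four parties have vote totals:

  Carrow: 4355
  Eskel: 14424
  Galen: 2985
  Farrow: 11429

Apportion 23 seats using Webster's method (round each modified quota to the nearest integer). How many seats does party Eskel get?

Standard divisor 33193/23 ≈ 1443.174; standard quotas: Carrow 3.018, Eskel 9.995, Galen 2.068, Farrow 7.919.
Rounding to the nearest integer gives Carrow 3, Eskel 10, Galen 2, Farrow 8 — total 23, matching the house size, so no adjustment is needed.
Eskel receives 10.

10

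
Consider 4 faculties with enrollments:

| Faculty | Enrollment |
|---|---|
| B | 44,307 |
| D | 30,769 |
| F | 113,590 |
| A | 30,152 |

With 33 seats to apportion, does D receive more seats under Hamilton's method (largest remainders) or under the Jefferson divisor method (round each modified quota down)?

Hamilton: B 7, D 5, F 17, A 4.
Jefferson: B 7, D 4, F 18, A 4.
D gets 5 under Hamilton and 4 under Jefferson.

Hamilton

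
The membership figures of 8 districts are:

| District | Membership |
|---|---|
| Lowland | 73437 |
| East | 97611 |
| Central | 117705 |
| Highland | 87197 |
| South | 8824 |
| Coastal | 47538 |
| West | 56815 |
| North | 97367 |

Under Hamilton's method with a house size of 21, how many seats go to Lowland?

Total 586494; standard divisor 586494/21 ≈ 27928.286.
Standard quotas: Lowland 2.6295, East 3.4951, Central 4.2145, Highland 3.1222, South 0.3160, Coastal 1.7021, West 2.0343, North 3.4863.
Lower quotas: Lowland 2, East 3, Central 4, Highland 3, South 0, Coastal 1, West 2, North 3 (sum 18, leaving 3 seats).
Remainders in descending order: Coastal 0.7021, Lowland 0.6295, East 0.4951, North 0.4863, South 0.3160, Central 0.2145, Highland 0.1222, West 0.0343.
Largest remainders: Coastal, Lowland, East receive the extra seats.
Lowland receives 3.

3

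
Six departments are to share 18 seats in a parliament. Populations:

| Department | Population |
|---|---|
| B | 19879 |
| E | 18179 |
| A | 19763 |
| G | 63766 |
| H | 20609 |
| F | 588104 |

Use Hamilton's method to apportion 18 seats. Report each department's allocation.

B: 0, E: 0, A: 0, G: 2, H: 1, F: 15

Total 730300; standard divisor 730300/18 ≈ 40572.222.
Standard quotas: B 0.4900, E 0.4481, A 0.4871, G 1.5717, H 0.5080, F 14.4952.
Lower quotas: B 0, E 0, A 0, G 1, H 0, F 14 (sum 15, leaving 3 seats).
Remainders in descending order: G 0.5717, H 0.5080, F 0.4952, B 0.4900, A 0.4871, E 0.4481.
Largest remainders: G, H, F receive the extra seats.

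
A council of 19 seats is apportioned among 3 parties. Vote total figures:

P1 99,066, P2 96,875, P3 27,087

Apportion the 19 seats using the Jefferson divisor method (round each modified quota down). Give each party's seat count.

P1=9; P2=8; P3=2

Standard divisor 223028/19 ≈ 11738.316; standard quotas: P1 8.440, P2 8.253, P3 2.308.
Rounding down gives 8, 8, 2 = 18 seats, so the divisor must be adjusted.
With modified divisor 10900: modified quotas P1 9.089, P2 8.888, P3 2.485.
Rounding down: P1 9, P2 8, P3 2 (total 19).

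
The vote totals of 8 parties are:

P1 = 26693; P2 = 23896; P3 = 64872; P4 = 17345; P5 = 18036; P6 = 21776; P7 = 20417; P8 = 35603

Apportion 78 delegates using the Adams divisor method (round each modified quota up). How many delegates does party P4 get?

Standard divisor 228638/78 ≈ 2931.256; standard quotas: P1 9.106, P2 8.152, P3 22.131, P4 5.917, P5 6.153, P6 7.429, P7 6.965, P8 12.146.
Rounding up gives 10, 9, 23, 6, 7, 8, 7, 13 = 83 seats, so the divisor must be adjusted.
With modified divisor 3050: modified quotas P1 8.752, P2 7.835, P3 21.270, P4 5.687, P5 5.913, P6 7.140, P7 6.694, P8 11.673.
Rounding up: P1 9, P2 8, P3 22, P4 6, P5 6, P6 8, P7 7, P8 12 (total 78).
P4 receives 6.

6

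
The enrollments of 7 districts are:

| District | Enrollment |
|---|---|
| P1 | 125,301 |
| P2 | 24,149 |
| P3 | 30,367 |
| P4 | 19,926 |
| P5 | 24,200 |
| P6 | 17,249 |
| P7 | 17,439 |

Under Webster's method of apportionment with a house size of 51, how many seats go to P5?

5

Standard divisor 258631/51 ≈ 5071.196; standard quotas: P1 24.708, P2 4.762, P3 5.988, P4 3.929, P5 4.772, P6 3.401, P7 3.439.
Rounding to the nearest integer gives P1 25, P2 5, P3 6, P4 4, P5 5, P6 3, P7 3 — total 51, matching the house size, so no adjustment is needed.
P5 receives 5.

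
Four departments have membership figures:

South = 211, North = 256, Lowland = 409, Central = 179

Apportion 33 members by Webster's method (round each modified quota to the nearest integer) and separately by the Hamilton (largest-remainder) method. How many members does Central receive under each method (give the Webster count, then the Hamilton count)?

6 and 5

Webster: South 6, North 8, Lowland 13, Central 6.
Hamilton: South 7, North 8, Lowland 13, Central 5.
Central gets 6 under Webster and 5 under Hamilton.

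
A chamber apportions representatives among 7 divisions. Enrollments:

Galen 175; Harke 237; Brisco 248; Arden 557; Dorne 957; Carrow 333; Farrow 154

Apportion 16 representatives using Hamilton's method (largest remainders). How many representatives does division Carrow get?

The standard divisor is 2661/16 ≈ 166.312.
Standard quotas: Galen 1.052, Harke 1.425, Brisco 1.491, Arden 3.349, Dorne 5.754, Carrow 2.002, Farrow 0.926.
Lower quotas: Galen 1, Harke 1, Brisco 1, Arden 3, Dorne 5, Carrow 2, Farrow 0 (sum 13, leaving 3 seats).
Remainders in descending order: Farrow 0.926, Dorne 0.754, Brisco 0.491, Harke 0.425, Arden 0.349, Galen 0.052, Carrow 0.002.
The surplus seats go to Farrow, Dorne, Brisco.
Carrow receives 2.

2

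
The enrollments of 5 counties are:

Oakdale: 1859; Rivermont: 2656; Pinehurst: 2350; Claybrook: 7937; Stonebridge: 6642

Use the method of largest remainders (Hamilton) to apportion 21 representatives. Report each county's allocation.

Oakdale=2, Rivermont=3, Pinehurst=2, Claybrook=8, Stonebridge=6

The standard divisor is 21444/21 ≈ 1021.143.
Standard quotas: Oakdale 1.8205, Rivermont 2.6010, Pinehurst 2.3013, Claybrook 7.7727, Stonebridge 6.5045.
Lower quotas: Oakdale 1, Rivermont 2, Pinehurst 2, Claybrook 7, Stonebridge 6 (sum 18, leaving 3 seats).
Remainders in descending order: Oakdale 0.8205, Claybrook 0.7727, Rivermont 0.6010, Stonebridge 0.5045, Pinehurst 0.3013.
The surplus seats go to Oakdale, Claybrook, Rivermont.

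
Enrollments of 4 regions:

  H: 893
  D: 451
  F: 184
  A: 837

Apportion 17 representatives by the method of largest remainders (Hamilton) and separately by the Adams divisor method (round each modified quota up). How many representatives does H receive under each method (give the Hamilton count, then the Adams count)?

7 and 6

Hamilton: H 7, D 3, F 1, A 6.
Adams: H 6, D 3, F 2, A 6.
H gets 7 under Hamilton and 6 under Adams.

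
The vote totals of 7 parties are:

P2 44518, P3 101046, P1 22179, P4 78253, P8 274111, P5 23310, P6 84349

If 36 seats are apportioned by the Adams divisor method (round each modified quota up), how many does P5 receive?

Standard divisor 627766/36 ≈ 17437.944; standard quotas: P2 2.553, P3 5.795, P1 1.272, P4 4.488, P8 15.719, P5 1.337, P6 4.837.
Rounding up gives 3, 6, 2, 5, 16, 2, 5 = 39 seats, so the divisor must be adjusted.
With modified divisor 19900: modified quotas P2 2.237, P3 5.078, P1 1.115, P4 3.932, P8 13.774, P5 1.171, P6 4.239.
Rounding up: P2 3, P3 6, P1 2, P4 4, P8 14, P5 2, P6 5 (total 36).
P5 receives 2.

2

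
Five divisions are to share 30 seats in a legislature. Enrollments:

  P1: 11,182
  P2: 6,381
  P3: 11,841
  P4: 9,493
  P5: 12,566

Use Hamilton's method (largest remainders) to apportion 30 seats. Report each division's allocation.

The standard divisor is 51463/30 ≈ 1715.433.
Standard quotas: P1 6.5185, P2 3.7198, P3 6.9026, P4 5.5339, P5 7.3253.
Lower quotas: P1 6, P2 3, P3 6, P4 5, P5 7 (sum 27, leaving 3 seats).
Remainders in descending order: P3 0.9026, P2 0.7198, P4 0.5339, P1 0.5185, P5 0.3253.
The surplus seats go to P3, P2, P4.

P1 6; P2 4; P3 7; P4 6; P5 7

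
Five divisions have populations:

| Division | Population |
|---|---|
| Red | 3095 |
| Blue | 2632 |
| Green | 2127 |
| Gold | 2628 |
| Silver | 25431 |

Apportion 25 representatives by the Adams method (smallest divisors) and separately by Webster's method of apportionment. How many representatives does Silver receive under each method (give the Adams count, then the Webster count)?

17 and 18

Adams: Red 2, Blue 2, Green 2, Gold 2, Silver 17.
Webster: Red 2, Blue 2, Green 1, Gold 2, Silver 18.
Silver gets 17 under Adams and 18 under Webster.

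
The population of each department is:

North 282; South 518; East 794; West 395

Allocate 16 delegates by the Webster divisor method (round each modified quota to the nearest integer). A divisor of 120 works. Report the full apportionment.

North=2, South=4, East=7, West=3

With modified divisor 120: modified quotas North 2.350, South 4.317, East 6.617, West 3.292.
Rounding to the nearest integer: North 2, South 4, East 7, West 3 (total 16).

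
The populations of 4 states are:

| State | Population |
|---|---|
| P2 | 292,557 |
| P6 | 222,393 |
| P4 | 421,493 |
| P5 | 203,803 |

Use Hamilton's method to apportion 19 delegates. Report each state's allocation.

The standard divisor is 1140246/19 ≈ 60012.947.
Standard quotas: P2 4.8749, P6 3.7058, P4 7.0234, P5 3.3960.
Lower quotas: P2 4, P6 3, P4 7, P5 3 (sum 17, leaving 2 seats).
Remainders in descending order: P2 0.8749, P6 0.7058, P5 0.3960, P4 0.0234.
The surplus seats go to P2, P6.

P2: 5; P6: 4; P4: 7; P5: 3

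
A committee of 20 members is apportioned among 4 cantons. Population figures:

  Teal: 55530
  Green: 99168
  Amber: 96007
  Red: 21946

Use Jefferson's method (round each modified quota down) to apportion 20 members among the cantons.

Standard divisor 272651/20 ≈ 13632.55; standard quotas: Teal 4.073, Green 7.274, Amber 7.042, Red 1.610.
Rounding down gives 4, 7, 7, 1 = 19 seats, so the divisor must be adjusted.
With modified divisor 12200: modified quotas Teal 4.552, Green 8.129, Amber 7.869, Red 1.799.
Rounding down: Teal 4, Green 8, Amber 7, Red 1 (total 20).

Teal 4, Green 8, Amber 7, Red 1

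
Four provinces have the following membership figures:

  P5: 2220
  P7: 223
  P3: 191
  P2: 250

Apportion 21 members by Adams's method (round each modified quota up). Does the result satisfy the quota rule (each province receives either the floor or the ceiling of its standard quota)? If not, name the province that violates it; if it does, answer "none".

Standard quotas: P5 16.165, P7 1.624, P3 1.391, P2 1.820.
Adams allocation: P5 15, P7 2, P3 2, P2 2.
P5 has quota 16.165 (lower 16, upper 17) but receives 15 — outside the quota interval.

P5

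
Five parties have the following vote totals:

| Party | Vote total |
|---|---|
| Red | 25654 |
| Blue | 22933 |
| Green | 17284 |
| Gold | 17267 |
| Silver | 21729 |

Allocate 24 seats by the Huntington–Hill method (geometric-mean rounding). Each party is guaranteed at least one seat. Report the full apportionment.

Red=6, Blue=5, Green=4, Gold=4, Silver=5

With divisor 4435: modified quotas Red 5.784, Blue 5.171, Green 3.897, Gold 3.893, Silver 4.899.
Geometric-mean thresholds: Red √(5·6)=5.477, Blue √(5·6)=5.477, Green √(3·4)=3.464, Gold √(3·4)=3.464, Silver √(4·5)=4.472.
Each quota rounded against its threshold gives Red 6, Blue 5, Green 4, Gold 4, Silver 5 (total 24).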